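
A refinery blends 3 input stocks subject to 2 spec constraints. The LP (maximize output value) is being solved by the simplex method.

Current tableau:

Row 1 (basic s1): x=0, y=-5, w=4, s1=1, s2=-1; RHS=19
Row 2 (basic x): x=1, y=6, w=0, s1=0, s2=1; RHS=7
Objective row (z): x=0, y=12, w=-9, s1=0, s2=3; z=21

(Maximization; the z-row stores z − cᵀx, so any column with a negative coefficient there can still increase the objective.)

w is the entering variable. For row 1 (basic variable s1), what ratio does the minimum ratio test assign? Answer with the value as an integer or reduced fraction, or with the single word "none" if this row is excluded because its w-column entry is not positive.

Ratio = RHS / (w entry) = 19 / 4 = 19/4.

19/4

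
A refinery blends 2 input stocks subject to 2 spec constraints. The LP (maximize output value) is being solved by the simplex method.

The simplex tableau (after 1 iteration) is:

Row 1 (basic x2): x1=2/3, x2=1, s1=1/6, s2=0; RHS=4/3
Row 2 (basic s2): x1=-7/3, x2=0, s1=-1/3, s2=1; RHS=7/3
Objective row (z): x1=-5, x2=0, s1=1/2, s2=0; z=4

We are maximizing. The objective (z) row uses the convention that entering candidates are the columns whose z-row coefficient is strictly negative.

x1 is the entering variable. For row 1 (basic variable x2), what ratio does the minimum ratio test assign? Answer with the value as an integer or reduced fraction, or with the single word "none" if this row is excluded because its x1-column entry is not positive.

Ratio = RHS / (x1 entry) = (4/3) / (2/3) = 2.

2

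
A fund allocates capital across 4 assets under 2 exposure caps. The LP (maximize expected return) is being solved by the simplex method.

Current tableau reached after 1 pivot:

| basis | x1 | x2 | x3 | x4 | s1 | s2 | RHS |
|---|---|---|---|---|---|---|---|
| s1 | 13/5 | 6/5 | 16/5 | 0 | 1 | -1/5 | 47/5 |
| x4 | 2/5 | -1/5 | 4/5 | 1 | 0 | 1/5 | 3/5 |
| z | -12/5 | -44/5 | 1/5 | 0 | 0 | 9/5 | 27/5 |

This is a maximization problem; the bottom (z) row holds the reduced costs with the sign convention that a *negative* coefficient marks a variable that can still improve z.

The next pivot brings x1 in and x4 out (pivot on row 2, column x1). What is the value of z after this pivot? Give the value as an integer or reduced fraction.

9

Minimum ratio for x1: (3/5)/(2/5) = 3/2.
z changes by −(z-row coeff of x1)·ratio = −(-12/5)·(3/2) = 18/5.
New z = 27/5 + (18/5) = 9.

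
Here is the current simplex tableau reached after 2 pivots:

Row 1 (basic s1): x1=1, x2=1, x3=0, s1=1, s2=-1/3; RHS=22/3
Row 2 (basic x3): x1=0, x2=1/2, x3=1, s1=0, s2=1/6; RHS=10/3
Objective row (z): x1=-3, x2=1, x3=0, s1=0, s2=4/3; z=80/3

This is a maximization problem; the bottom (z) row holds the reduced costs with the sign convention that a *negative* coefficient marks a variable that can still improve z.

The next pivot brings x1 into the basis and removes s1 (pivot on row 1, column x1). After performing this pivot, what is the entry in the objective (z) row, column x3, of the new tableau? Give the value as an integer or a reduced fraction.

Pivot element is row 1, column x1: 1.
Normalize row 1: new (row 1, x3) = 0/1 = 0.
z-row ← z-row − (-3)·(new row 1): 0 − (-3)·0 = 0.

0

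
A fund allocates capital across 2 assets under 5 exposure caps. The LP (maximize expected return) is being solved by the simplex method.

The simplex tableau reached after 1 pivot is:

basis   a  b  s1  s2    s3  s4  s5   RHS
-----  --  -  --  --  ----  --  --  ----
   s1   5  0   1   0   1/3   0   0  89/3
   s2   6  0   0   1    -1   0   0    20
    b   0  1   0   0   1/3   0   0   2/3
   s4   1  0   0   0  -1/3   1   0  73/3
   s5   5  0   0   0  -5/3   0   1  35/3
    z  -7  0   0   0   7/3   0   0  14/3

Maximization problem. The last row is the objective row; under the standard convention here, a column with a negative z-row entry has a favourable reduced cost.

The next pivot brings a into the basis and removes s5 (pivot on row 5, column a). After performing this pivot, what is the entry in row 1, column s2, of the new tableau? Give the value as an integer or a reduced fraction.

Pivot element is row 5, column a: 5.
Normalize row 5: new (row 5, s2) = 0/5 = 0.
row 1 ← row 1 − 5·(new row 5): 0 − 5·0 = 0.

0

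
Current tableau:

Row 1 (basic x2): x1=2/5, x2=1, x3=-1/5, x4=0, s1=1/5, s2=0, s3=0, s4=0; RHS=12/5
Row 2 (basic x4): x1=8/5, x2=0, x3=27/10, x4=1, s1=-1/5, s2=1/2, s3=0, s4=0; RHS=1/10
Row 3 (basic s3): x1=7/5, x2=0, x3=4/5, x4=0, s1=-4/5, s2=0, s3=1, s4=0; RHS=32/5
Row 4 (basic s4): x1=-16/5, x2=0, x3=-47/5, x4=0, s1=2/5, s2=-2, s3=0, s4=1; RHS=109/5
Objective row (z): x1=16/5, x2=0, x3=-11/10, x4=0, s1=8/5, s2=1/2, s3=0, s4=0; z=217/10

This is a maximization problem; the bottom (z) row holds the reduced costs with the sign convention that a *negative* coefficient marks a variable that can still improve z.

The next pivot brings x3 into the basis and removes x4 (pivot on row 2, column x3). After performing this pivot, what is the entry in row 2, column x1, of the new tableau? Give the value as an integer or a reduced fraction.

Pivot element is row 2, column x3: 27/10.
Normalize row 2: new (row 2, x1) = (8/5)/(27/10) = 16/27.
Row 2 is the pivot row, so the entry is 16/27.

16/27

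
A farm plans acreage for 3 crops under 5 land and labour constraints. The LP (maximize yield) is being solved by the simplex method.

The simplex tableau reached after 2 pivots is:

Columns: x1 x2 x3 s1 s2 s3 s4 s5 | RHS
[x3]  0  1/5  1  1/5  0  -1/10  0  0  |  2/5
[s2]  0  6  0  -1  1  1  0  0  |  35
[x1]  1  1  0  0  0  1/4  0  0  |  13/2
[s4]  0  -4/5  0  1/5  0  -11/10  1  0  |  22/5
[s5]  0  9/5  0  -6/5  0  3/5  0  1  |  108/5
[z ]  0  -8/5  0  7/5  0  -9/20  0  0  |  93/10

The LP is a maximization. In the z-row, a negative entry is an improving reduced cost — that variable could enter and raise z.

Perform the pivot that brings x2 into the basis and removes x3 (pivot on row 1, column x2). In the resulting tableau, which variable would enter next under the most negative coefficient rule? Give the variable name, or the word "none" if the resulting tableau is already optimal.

s3

Pivot element 1/5. New z-row = old z-row − (-8/5)·(row 1/(1/5)).
Updated z-row coefficients: x1: 0, x2: 0, x3: 8, s1: 3, s2: 0, s3: -5/4, s4: 0, s5: 0.
The most negative is -5/4 in column s3, so s3 would enter next.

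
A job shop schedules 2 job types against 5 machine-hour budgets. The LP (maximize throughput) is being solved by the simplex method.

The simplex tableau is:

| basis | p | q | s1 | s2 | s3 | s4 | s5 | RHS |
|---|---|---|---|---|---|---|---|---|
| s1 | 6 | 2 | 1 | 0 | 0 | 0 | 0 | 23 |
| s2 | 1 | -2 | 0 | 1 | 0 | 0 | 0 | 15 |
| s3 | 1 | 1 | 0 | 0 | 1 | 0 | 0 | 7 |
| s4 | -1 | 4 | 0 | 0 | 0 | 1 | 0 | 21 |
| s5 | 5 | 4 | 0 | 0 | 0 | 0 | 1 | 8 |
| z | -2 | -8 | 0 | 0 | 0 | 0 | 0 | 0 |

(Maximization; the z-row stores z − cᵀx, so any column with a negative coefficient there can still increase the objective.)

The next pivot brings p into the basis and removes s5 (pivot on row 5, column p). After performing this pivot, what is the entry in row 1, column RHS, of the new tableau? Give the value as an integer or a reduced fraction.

67/5

Pivot element is row 5, column p: 5.
Normalize row 5: new (row 5, RHS) = 8/5 = 8/5.
row 1 ← row 1 − 6·(new row 5): 23 − 6·(8/5) = 67/5.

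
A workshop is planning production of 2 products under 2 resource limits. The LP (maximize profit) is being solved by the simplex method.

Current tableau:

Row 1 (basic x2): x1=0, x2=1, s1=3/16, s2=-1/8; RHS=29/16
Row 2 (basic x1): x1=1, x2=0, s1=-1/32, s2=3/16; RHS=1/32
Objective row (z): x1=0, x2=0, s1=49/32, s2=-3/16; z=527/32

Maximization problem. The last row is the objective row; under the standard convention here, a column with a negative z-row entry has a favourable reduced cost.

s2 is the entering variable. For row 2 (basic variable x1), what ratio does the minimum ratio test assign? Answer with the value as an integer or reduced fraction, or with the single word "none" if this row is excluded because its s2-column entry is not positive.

1/6

Ratio = RHS / (s2 entry) = (1/32) / (3/16) = 1/6.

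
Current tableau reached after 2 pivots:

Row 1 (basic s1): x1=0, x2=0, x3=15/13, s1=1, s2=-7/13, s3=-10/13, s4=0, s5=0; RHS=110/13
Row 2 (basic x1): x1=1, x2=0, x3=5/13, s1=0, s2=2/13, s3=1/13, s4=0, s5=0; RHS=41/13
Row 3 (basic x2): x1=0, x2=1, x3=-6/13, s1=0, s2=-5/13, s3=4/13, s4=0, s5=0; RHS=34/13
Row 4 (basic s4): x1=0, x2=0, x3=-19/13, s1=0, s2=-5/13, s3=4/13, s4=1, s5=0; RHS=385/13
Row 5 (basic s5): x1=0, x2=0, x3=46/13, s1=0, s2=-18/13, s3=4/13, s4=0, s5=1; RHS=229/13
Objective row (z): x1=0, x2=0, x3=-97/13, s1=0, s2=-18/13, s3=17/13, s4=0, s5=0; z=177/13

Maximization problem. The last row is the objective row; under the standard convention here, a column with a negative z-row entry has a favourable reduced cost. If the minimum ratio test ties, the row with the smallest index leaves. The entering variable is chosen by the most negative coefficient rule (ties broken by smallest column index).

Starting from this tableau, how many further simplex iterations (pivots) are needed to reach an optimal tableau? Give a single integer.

pivot: x3 in, s5 out → z = 2335/46
pivot: s2 in, x1 out → z = 478/7
No improving column remains; optimal.

2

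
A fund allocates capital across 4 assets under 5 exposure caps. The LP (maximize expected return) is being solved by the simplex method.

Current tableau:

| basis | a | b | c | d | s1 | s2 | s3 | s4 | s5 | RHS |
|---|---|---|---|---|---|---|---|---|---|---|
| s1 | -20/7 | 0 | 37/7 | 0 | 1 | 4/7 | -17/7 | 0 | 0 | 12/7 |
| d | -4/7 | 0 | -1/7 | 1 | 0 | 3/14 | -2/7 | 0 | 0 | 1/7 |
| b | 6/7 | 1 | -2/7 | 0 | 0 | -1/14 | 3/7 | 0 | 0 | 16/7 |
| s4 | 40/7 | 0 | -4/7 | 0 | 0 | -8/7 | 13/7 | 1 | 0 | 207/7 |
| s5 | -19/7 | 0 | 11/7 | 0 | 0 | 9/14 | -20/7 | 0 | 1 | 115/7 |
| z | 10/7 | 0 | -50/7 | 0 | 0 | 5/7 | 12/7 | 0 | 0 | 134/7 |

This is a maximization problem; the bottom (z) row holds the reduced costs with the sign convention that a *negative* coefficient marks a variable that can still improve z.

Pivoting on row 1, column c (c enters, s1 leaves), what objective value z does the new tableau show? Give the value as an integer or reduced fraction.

794/37

Minimum ratio for c: (12/7)/(37/7) = 12/37.
z changes by −(z-row coeff of c)·ratio = −(-50/7)·(12/37) = 600/259.
New z = 134/7 + (600/259) = 794/37.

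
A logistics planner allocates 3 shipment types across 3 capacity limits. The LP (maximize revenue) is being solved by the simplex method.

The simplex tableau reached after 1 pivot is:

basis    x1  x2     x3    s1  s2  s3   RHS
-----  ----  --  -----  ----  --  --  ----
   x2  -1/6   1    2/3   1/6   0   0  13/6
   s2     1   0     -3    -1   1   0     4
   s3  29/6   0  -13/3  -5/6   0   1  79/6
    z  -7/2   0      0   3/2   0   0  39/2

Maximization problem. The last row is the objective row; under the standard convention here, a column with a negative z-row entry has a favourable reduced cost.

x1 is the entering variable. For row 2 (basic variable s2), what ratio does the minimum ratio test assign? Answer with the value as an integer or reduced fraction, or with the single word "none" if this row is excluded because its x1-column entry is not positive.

Ratio = RHS / (x1 entry) = 4 / 1 = 4.

4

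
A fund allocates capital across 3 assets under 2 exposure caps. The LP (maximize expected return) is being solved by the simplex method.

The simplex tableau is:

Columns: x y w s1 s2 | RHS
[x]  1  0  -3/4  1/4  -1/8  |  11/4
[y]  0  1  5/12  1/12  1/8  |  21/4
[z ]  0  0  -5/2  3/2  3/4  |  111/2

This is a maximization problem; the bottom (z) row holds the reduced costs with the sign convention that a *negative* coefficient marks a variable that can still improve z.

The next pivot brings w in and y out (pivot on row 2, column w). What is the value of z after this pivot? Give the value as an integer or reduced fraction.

87

Minimum ratio for w: (21/4)/(5/12) = 63/5.
z changes by −(z-row coeff of w)·ratio = −(-5/2)·(63/5) = 63/2.
New z = 111/2 + (63/2) = 87.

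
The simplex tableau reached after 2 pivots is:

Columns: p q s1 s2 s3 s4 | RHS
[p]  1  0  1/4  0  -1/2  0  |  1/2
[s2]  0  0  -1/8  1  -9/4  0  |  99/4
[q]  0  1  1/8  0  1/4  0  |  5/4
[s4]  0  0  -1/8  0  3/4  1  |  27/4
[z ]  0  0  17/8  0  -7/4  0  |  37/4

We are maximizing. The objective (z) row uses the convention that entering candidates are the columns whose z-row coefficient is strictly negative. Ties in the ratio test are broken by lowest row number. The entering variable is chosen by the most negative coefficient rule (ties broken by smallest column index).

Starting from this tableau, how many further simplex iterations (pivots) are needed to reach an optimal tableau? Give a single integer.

pivot: s3 in, q out → z = 18
No improving column remains; optimal.

1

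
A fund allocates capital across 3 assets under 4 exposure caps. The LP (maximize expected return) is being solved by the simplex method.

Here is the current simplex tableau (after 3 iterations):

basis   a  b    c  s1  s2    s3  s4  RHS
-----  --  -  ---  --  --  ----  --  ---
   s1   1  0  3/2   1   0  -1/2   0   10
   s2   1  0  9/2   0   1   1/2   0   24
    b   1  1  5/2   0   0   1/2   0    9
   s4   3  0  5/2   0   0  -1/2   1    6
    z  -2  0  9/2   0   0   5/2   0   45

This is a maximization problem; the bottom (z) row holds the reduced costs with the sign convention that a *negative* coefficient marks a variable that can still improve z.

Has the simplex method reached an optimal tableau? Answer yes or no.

Column a has objective-row coefficient -2, which is negative; an improving pivot exists, so not yet optimal.

no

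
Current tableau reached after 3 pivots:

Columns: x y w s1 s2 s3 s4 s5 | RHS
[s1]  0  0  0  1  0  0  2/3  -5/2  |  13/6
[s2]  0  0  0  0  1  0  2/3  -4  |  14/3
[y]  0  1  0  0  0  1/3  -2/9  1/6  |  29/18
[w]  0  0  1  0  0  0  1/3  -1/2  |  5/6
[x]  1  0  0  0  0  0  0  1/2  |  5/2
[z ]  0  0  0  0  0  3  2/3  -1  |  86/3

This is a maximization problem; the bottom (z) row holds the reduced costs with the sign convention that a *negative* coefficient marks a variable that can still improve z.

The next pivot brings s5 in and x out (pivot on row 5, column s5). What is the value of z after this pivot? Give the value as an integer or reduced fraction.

101/3

Minimum ratio for s5: (5/2)/(1/2) = 5.
z changes by −(z-row coeff of s5)·ratio = −(-1)·5 = 5.
New z = 86/3 + 5 = 101/3.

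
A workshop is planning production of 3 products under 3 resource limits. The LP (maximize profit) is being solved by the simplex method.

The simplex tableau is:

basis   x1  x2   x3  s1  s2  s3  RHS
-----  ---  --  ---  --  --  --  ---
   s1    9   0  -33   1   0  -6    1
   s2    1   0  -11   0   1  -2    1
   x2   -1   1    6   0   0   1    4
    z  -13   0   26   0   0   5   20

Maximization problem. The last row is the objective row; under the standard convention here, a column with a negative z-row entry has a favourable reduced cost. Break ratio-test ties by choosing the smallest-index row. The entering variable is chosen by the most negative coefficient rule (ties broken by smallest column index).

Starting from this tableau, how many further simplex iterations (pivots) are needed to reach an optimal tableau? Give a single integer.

3

pivot: x1 in, s1 out → z = 193/9
pivot: x3 in, x2 out → z = 1252/21
pivot: s3 in, x3 out → z = 200/3
No improving column remains; optimal.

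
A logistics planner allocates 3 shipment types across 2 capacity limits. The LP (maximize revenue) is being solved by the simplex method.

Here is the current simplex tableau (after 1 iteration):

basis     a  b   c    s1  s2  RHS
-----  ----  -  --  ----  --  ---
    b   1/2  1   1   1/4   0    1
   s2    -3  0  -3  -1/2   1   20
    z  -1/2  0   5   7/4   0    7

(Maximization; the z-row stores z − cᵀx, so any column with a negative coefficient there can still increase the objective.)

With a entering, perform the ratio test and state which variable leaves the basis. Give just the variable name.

Ratios: row 1 (b): 1/(1/2) = 2; row 2 (s2): entry -3 ≤ 0, skip.
Minimum ratio 2 is in the b row, so b leaves.

b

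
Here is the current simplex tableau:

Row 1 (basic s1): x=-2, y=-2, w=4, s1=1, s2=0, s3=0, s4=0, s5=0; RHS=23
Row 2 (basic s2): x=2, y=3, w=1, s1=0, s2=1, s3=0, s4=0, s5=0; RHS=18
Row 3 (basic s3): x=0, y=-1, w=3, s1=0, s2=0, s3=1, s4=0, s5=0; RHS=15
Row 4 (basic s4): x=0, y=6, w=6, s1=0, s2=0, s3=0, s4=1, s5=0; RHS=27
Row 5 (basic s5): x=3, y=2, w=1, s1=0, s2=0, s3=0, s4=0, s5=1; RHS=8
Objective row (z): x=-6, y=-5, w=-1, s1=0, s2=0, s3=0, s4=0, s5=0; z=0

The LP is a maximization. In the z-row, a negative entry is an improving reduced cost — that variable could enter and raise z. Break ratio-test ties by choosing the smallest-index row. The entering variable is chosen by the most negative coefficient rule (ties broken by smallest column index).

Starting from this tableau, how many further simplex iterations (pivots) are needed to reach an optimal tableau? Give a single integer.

pivot: x in, s5 out → z = 16
pivot: y in, x out → z = 20
No improving column remains; optimal.

2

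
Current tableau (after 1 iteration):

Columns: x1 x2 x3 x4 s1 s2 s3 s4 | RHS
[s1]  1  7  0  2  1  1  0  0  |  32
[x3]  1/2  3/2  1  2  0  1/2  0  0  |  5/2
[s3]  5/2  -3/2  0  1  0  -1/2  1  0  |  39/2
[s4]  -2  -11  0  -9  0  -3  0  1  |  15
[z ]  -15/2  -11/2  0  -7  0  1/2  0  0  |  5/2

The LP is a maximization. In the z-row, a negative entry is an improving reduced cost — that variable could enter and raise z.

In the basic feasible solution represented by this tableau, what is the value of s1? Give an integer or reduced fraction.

32

s1 is basic (row 1); its value is the RHS of that row: 32.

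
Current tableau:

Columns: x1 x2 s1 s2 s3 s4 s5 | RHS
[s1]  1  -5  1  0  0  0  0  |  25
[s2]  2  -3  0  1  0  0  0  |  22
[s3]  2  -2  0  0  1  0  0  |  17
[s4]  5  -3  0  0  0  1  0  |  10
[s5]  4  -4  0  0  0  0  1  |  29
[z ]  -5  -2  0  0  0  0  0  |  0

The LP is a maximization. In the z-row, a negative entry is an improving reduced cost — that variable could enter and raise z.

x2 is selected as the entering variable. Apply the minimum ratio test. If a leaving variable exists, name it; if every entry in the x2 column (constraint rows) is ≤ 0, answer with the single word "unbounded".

unbounded

x2-column entries: row 1: -5, row 2: -3, row 3: -2, row 4: -3, row 5: -4. All ≤ 0, so x2 can increase without bound; the LP is unbounded in this direction.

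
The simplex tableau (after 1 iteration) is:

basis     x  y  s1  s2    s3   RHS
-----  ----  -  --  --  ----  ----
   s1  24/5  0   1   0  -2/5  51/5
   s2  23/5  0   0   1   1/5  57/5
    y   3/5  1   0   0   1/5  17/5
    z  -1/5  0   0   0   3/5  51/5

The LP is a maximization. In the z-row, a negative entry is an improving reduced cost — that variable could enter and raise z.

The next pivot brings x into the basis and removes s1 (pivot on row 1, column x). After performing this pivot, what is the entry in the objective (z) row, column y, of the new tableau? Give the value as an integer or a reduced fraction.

0

Pivot element is row 1, column x: 24/5.
Normalize row 1: new (row 1, y) = 0/(24/5) = 0.
z-row ← z-row − (-1/5)·(new row 1): 0 − (-1/5)·0 = 0.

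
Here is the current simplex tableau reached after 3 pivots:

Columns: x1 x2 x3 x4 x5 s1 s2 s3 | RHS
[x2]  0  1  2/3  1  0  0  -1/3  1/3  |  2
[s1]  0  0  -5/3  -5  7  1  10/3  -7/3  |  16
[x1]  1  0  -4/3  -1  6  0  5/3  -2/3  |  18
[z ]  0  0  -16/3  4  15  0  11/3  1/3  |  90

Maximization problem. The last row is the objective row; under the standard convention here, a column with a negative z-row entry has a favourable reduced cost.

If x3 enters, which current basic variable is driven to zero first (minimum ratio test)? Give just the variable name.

Ratios: row 1 (x2): 2/(2/3) = 3; row 2 (s1): entry -5/3 ≤ 0, skip; row 3 (x1): entry -4/3 ≤ 0, skip.
Minimum ratio 3 is in the x2 row, so x2 leaves.

x2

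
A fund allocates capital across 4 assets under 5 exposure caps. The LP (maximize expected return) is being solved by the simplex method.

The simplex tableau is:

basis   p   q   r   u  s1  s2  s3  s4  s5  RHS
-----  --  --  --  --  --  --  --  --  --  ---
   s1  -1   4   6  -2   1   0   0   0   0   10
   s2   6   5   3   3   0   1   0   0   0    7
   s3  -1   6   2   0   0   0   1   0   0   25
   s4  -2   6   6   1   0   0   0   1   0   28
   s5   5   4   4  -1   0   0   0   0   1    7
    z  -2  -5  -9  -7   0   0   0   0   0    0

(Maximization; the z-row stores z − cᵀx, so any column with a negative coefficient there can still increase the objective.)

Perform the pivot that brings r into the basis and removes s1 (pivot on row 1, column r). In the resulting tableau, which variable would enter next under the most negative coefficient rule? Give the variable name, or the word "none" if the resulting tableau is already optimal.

Pivot element 6. New z-row = old z-row − (-9)·(row 1/6).
Updated z-row coefficients: p: -7/2, q: 1, r: 0, u: -10, s1: 3/2, s2: 0, s3: 0, s4: 0, s5: 0.
The most negative is -10 in column u, so u would enter next.

u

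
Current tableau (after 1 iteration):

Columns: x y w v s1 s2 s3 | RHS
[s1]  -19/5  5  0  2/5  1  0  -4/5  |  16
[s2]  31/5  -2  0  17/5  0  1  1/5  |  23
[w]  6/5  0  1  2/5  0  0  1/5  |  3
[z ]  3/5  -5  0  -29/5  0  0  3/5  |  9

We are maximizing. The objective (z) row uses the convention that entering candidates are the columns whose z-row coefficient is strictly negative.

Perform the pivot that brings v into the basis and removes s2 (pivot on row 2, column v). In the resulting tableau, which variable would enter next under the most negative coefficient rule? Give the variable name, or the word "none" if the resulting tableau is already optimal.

y

Pivot element 17/5. New z-row = old z-row − (-29/5)·(row 2/(17/5)).
Updated z-row coefficients: x: 190/17, y: -143/17, w: 0, v: 0, s1: 0, s2: 29/17, s3: 16/17.
The most negative is -143/17 in column y, so y would enter next.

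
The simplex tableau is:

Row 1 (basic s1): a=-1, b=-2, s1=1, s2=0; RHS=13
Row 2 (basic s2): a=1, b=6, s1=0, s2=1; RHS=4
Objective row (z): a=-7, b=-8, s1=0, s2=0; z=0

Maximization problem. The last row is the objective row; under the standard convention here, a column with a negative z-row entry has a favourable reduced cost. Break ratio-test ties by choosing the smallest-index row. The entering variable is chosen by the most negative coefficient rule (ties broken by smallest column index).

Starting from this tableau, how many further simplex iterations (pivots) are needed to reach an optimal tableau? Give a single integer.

pivot: b in, s2 out → z = 16/3
pivot: a in, b out → z = 28
No improving column remains; optimal.

2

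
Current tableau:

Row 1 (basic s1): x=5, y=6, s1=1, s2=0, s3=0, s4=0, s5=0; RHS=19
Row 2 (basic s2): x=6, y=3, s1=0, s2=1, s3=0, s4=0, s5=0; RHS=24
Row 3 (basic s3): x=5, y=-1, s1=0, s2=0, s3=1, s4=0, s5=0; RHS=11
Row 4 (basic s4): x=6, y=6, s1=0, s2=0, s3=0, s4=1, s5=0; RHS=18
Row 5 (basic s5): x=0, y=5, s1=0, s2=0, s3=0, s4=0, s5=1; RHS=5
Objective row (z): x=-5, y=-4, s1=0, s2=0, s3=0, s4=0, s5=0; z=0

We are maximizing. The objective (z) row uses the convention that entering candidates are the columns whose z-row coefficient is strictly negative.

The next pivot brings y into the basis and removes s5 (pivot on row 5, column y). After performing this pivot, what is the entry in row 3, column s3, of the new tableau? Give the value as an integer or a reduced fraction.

1

Pivot element is row 5, column y: 5.
Normalize row 5: new (row 5, s3) = 0/5 = 0.
row 3 ← row 3 − (-1)·(new row 5): 1 − (-1)·0 = 1.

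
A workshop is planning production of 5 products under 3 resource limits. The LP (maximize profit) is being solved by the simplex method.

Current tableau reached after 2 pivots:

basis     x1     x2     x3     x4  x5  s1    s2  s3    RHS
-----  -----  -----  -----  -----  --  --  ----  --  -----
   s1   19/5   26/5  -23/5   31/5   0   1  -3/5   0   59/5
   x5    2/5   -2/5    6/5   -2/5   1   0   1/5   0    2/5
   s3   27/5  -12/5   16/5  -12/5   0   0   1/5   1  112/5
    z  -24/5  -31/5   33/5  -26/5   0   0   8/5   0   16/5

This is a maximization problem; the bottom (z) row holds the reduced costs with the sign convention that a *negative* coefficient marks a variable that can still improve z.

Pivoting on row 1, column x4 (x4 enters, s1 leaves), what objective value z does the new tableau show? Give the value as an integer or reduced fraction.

Minimum ratio for x4: (59/5)/(31/5) = 59/31.
z changes by −(z-row coeff of x4)·ratio = −(-26/5)·(59/31) = 1534/155.
New z = 16/5 + (1534/155) = 406/31.

406/31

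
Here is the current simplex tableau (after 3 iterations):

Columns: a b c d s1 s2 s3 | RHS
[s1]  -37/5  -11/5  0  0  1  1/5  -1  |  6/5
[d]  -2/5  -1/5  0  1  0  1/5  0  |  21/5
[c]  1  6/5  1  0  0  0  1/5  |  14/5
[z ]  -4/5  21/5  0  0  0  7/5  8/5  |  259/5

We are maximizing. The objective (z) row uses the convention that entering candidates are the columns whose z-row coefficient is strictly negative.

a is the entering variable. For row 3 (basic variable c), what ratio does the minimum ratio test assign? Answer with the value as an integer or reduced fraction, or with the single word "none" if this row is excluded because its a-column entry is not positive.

14/5

Ratio = RHS / (a entry) = (14/5) / 1 = 14/5.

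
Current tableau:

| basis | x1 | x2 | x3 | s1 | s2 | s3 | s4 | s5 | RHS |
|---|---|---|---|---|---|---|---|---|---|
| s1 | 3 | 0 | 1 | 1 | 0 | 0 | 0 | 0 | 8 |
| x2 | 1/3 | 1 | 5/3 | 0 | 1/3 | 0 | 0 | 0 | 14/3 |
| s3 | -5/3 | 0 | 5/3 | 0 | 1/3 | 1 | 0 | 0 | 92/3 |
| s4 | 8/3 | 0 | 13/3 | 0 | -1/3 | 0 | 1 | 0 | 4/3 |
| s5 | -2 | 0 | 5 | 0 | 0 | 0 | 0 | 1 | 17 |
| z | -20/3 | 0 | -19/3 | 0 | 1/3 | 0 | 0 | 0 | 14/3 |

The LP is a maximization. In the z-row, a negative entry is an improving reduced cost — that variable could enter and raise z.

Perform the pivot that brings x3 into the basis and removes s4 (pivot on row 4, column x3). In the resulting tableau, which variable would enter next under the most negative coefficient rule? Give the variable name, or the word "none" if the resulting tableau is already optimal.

Pivot element 13/3. New z-row = old z-row − (-19/3)·(row 4/(13/3)).
Updated z-row coefficients: x1: -36/13, x2: 0, x3: 0, s1: 0, s2: -2/13, s3: 0, s4: 19/13, s5: 0.
The most negative is -36/13 in column x1, so x1 would enter next.

x1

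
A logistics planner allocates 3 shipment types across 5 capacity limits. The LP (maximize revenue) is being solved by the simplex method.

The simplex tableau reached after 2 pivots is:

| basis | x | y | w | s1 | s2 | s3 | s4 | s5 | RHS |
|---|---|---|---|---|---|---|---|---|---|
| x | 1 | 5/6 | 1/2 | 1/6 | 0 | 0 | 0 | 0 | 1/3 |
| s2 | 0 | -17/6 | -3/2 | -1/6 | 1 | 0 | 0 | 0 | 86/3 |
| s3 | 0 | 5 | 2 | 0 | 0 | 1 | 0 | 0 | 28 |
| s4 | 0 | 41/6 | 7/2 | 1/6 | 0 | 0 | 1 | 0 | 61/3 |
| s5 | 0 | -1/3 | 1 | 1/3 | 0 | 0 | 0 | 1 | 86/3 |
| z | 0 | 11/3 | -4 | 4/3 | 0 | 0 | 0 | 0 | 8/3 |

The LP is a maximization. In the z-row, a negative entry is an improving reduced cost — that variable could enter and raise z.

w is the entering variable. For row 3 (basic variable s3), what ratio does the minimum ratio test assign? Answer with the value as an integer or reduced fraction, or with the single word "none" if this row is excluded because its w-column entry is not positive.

14

Ratio = RHS / (w entry) = 28 / 2 = 14.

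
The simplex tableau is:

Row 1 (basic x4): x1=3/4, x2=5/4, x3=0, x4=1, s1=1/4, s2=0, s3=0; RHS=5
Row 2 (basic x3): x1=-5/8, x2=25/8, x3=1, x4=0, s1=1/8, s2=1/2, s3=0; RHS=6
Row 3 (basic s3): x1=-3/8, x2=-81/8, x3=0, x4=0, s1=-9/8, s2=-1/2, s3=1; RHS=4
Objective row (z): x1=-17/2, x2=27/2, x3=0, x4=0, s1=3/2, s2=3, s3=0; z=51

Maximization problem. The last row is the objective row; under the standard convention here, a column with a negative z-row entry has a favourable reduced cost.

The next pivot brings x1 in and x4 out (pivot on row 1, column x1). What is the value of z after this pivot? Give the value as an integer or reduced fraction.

Minimum ratio for x1: 5/(3/4) = 20/3.
z changes by −(z-row coeff of x1)·ratio = −(-17/2)·(20/3) = 170/3.
New z = 51 + (170/3) = 323/3.

323/3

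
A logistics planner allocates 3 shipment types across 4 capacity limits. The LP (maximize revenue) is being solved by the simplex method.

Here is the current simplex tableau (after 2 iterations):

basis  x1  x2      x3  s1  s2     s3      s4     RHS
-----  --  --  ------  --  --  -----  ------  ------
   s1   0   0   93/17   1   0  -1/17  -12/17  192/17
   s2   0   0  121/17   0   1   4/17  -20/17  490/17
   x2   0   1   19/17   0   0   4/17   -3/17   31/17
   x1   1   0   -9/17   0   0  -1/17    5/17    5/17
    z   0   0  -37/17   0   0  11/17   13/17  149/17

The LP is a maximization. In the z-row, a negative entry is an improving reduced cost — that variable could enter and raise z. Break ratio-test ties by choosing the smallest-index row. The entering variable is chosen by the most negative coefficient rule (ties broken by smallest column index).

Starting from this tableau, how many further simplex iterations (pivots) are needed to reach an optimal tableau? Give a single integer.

1

pivot: x3 in, x2 out → z = 234/19
No improving column remains; optimal.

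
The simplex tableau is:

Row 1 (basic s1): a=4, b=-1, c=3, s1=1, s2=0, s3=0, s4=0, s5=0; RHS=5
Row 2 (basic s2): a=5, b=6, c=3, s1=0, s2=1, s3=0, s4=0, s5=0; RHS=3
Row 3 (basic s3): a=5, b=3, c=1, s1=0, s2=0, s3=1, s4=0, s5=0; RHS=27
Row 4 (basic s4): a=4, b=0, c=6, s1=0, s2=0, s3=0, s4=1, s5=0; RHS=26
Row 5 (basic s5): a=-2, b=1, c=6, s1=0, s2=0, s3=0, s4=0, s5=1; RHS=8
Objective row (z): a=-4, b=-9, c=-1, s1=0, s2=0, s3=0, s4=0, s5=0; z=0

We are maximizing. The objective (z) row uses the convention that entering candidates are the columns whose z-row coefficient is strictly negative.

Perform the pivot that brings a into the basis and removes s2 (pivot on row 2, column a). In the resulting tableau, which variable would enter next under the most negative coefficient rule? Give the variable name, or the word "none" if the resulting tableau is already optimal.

b

Pivot element 5. New z-row = old z-row − (-4)·(row 2/5).
Updated z-row coefficients: a: 0, b: -21/5, c: 7/5, s1: 0, s2: 4/5, s3: 0, s4: 0, s5: 0.
The most negative is -21/5 in column b, so b would enter next.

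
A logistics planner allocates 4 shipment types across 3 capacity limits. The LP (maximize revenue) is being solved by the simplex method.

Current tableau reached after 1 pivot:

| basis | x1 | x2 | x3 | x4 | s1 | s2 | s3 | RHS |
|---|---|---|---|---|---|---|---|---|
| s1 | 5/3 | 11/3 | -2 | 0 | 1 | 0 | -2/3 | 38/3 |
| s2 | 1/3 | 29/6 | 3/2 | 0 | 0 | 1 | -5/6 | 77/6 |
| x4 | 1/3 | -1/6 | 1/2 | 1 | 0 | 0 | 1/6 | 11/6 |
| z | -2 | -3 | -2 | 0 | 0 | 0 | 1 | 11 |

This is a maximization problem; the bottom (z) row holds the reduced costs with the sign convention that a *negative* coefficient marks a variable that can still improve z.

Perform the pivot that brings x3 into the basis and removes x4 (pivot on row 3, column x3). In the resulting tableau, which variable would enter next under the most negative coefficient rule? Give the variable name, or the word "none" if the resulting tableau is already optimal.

Pivot element 1/2. New z-row = old z-row − (-2)·(row 3/(1/2)).
Updated z-row coefficients: x1: -2/3, x2: -11/3, x3: 0, x4: 4, s1: 0, s2: 0, s3: 5/3.
The most negative is -11/3 in column x2, so x2 would enter next.

x2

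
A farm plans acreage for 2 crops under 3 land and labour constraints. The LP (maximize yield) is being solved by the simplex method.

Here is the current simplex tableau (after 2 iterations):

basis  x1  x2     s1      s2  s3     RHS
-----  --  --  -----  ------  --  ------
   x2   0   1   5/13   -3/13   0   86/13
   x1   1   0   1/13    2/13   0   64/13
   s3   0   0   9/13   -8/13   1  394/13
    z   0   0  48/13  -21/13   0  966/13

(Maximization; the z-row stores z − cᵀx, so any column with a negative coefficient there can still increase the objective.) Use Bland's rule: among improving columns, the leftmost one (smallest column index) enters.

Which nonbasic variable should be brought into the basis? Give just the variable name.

s2

Objective-row coefficients: x1: 0, x2: 0, s1: 48/13, s2: -21/13, s3: 0.
Improving columns: s2. Bland's rule picks the smallest column index → s2.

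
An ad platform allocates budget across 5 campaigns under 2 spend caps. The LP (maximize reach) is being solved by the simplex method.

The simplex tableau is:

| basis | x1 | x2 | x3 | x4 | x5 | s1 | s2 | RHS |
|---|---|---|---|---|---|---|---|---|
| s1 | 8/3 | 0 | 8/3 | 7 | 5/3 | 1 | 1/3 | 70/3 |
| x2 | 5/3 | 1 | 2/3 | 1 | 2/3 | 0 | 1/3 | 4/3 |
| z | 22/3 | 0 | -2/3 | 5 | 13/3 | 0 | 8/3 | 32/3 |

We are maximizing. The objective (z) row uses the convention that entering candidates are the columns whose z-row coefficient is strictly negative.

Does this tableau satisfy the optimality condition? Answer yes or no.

no

Column x3 has objective-row coefficient -2/3, which is negative; an improving pivot exists, so not yet optimal.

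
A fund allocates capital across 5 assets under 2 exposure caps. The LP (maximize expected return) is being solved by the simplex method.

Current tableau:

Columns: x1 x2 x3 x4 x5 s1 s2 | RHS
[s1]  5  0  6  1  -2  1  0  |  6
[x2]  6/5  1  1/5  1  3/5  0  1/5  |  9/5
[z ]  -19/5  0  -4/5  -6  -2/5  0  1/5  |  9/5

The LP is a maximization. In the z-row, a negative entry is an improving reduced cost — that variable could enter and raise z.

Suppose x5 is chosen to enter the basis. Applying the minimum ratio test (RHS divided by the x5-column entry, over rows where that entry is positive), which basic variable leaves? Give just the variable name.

Ratios: row 1 (s1): entry -2 ≤ 0, skip; row 2 (x2): (9/5)/(3/5) = 3.
Minimum ratio 3 is in the x2 row, so x2 leaves.

x2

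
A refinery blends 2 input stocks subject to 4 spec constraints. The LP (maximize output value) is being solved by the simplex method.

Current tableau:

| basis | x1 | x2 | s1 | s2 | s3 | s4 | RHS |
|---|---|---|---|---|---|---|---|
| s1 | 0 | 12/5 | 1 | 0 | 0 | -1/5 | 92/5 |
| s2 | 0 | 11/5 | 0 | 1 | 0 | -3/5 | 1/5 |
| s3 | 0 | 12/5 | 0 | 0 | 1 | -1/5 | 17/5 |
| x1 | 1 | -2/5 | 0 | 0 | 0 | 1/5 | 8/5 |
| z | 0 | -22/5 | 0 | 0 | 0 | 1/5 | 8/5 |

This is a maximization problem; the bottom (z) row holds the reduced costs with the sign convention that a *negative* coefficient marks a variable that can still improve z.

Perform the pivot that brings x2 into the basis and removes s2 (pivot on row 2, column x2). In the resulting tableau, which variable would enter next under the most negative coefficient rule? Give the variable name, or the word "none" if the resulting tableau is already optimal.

s4

Pivot element 11/5. New z-row = old z-row − (-22/5)·(row 2/(11/5)).
Updated z-row coefficients: x1: 0, x2: 0, s1: 0, s2: 2, s3: 0, s4: -1.
The most negative is -1 in column s4, so s4 would enter next.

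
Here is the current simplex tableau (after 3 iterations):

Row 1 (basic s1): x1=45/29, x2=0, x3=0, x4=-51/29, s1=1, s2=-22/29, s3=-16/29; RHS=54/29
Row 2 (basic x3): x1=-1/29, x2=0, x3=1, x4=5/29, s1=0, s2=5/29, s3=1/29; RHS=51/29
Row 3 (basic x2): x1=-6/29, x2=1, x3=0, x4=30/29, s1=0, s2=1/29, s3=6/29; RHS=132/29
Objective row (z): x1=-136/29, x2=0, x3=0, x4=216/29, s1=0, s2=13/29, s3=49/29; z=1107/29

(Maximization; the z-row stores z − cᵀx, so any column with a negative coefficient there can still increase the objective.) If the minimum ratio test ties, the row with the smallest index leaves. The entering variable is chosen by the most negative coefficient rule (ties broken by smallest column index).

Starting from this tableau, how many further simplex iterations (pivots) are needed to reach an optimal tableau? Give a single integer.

pivot: x1 in, s1 out → z = 219/5
pivot: s2 in, x3 out → z = 456/7
No improving column remains; optimal.

2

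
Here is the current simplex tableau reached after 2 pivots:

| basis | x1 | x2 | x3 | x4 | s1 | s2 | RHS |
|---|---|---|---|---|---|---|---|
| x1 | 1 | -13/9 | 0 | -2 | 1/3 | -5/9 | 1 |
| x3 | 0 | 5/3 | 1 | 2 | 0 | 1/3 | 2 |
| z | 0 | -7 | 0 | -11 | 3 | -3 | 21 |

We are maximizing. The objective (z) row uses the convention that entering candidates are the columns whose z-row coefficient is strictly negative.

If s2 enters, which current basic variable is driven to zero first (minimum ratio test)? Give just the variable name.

x3

Ratios: row 1 (x1): entry -5/9 ≤ 0, skip; row 2 (x3): 2/(1/3) = 6.
Minimum ratio 6 is in the x3 row, so x3 leaves.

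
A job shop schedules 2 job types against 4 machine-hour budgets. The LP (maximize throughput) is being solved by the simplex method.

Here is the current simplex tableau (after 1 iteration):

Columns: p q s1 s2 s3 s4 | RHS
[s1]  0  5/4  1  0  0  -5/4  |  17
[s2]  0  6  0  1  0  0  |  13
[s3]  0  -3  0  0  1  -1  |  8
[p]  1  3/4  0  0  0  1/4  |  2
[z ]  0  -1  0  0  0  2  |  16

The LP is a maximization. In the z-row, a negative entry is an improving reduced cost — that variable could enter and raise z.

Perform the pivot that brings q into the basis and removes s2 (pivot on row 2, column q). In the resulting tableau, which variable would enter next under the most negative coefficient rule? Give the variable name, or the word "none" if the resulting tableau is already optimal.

none

Pivot element 6. New z-row = old z-row − (-1)·(row 2/6).
Updated z-row coefficients: p: 0, q: 0, s1: 0, s2: 1/6, s3: 0, s4: 2.
No coefficient is strictly negative; the tableau after this pivot is optimal.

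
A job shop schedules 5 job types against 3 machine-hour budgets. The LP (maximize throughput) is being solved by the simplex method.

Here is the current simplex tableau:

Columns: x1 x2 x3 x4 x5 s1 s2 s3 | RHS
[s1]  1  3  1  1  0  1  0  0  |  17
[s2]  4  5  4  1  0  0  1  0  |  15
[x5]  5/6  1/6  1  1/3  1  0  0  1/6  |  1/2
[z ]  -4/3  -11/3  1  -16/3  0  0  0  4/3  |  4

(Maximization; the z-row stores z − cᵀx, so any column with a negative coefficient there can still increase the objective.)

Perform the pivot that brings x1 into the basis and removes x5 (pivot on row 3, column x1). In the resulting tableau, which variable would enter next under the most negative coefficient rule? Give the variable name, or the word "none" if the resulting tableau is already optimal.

x4

Pivot element 5/6. New z-row = old z-row − (-4/3)·(row 3/(5/6)).
Updated z-row coefficients: x1: 0, x2: -17/5, x3: 13/5, x4: -24/5, x5: 8/5, s1: 0, s2: 0, s3: 8/5.
The most negative is -24/5 in column x4, so x4 would enter next.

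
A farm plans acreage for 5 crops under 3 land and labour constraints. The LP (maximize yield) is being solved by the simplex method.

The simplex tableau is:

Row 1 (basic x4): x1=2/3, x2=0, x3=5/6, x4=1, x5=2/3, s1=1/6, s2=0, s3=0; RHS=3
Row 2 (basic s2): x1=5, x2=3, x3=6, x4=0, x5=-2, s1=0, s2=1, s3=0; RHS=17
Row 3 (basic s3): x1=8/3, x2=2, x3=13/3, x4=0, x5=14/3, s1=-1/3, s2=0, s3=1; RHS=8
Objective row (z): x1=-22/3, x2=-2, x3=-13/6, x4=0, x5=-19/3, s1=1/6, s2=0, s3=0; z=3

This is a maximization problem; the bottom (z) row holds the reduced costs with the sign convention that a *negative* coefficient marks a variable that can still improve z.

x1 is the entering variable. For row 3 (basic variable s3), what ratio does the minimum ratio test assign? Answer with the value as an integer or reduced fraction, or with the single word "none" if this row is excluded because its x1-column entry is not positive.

3

Ratio = RHS / (x1 entry) = 8 / (8/3) = 3.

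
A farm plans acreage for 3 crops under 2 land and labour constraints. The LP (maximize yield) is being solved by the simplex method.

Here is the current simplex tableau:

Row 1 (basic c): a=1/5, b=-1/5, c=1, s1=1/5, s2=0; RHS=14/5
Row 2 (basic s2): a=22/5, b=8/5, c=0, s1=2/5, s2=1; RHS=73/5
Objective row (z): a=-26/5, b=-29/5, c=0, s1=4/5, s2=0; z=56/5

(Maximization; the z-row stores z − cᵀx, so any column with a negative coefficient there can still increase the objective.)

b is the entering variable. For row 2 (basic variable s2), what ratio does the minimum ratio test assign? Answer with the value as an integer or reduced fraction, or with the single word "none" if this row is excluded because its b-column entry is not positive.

Ratio = RHS / (b entry) = (73/5) / (8/5) = 73/8.

73/8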